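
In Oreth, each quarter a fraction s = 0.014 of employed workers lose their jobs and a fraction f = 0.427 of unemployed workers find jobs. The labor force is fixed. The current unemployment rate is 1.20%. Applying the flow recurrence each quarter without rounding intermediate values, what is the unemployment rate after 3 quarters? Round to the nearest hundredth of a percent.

With a fixed labor force, u_{t+1} = u_t + s·(1−u_t) − f·u_t = u_t·(1−s−f) + s.
Here 1−s−f = 0.559 and s = 0.014.
u_1 = 0.012000 × 0.559 + 0.014 = 0.020708.
u_2 = 0.020708 × 0.559 + 0.014 = 0.025576.
u_3 = 0.025576 × 0.559 + 0.014 = 0.028297.

Unemployment rate after three quarters ≈ 2.83%.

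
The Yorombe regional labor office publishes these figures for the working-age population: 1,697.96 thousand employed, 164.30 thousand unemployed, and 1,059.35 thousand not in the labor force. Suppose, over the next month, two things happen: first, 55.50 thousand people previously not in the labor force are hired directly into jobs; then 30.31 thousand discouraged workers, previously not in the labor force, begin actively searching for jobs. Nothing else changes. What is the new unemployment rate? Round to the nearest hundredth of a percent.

New unemployment rate ≈ 9.99%.

Initially, labor force = 1,697.96 + 164.30 = 1,862.26 thousand, so u = 164.30/1,862.26 = 8.82%.
After the first change, employed and labor force both rise by 55.50; unemployed unchanged → E = 1,753.46, U = 164.30, labor force = 1,917.76 thousand.
After the second change, unemployed and labor force both rise by 30.31 → E = 1,753.46, U = 194.61, labor force = 1,948.07 thousand.
New unemployment rate = 194.61 / 1,948.07 = 9.99%.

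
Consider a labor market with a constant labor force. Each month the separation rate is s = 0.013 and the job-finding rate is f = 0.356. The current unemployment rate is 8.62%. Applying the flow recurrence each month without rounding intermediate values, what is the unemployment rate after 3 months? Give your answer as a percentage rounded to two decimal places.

With a fixed labor force, u_{t+1} = u_t + s·(1−u_t) − f·u_t = u_t·(1−s−f) + s.
Here 1−s−f = 0.631 and s = 0.013.
u_1 = 0.086200 × 0.631 + 0.013 = 0.067392.
u_2 = 0.067392 × 0.631 + 0.013 = 0.055524.
u_3 = 0.055524 × 0.631 + 0.013 = 0.048036.

Unemployment rate after three months ≈ 4.80%.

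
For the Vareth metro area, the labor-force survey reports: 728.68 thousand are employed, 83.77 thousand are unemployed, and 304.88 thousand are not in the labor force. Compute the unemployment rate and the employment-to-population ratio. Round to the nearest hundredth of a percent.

Labor force = employed + unemployed = 728.68 + 83.77 = 812.45 thousand.
Working-age population = 812.45 + 304.88 = 1,117.33 thousand.
Unemployment rate = 83.77 / 812.45 = 10.31%.
Employment-population ratio = 728.68 / 1,117.33 = 65.22%.

Unemployment rate ≈ 10.31%; employment-population ratio ≈ 65.22%.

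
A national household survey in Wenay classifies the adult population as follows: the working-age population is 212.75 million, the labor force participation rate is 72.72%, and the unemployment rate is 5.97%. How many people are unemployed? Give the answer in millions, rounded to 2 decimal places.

Labor force = 0.7272 × 212.75 = 154.71 million.
Unemployed = 0.0597 × 154.71 ≈ 9.24 million.

About 9.24 million are unemployed.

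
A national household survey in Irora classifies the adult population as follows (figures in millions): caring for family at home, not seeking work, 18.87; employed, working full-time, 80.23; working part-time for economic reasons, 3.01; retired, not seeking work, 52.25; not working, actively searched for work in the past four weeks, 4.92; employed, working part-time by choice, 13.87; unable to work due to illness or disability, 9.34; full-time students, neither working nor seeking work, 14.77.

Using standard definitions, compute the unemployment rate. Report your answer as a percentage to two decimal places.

Unemployment rate ≈ 4.82%.

Employed = 80.23 + 3.01 + 13.87 = 97.11 million (anyone who worked, including part-time for economic reasons, counts as employed).
Unemployed = 4.92 million.
Labor force = 97.11 + 4.92 = 102.03 million.
Unemployment rate = 4.92 / 102.03 = 4.82%.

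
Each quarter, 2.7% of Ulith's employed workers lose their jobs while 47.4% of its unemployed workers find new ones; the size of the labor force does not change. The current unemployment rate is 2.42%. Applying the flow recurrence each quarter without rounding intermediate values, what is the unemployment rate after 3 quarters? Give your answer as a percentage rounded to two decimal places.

With a fixed labor force, u_{t+1} = u_t + s·(1−u_t) − f·u_t = u_t·(1−s−f) + s.
Here 1−s−f = 0.499 and s = 0.027.
u_1 = 0.024200 × 0.499 + 0.027 = 0.039076.
u_2 = 0.039076 × 0.499 + 0.027 = 0.046499.
u_3 = 0.046499 × 0.499 + 0.027 = 0.050203.

Unemployment rate after three quarters ≈ 5.02%.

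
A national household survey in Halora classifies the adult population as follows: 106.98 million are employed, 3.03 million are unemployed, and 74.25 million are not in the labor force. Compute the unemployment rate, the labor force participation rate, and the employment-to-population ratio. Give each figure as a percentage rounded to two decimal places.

Unemployment rate ≈ 2.75%; labor force participation rate ≈ 59.70%; employment-population ratio ≈ 58.06%.

Labor force = employed + unemployed = 106.98 + 3.03 = 110.01 million.
Working-age population = 110.01 + 74.25 = 184.26 million.
Unemployment rate = 3.03 / 110.01 = 2.75%.
Labor force participation rate = 110.01 / 184.26 = 59.70%.
Employment-population ratio = 106.98 / 184.26 = 58.06%.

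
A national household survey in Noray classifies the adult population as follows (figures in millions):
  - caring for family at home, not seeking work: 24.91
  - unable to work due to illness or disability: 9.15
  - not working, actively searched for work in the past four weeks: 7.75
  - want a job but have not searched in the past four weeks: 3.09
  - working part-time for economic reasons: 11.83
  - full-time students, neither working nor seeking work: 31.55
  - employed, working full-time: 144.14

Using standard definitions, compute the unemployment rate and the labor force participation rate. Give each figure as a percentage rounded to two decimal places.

Unemployment rate ≈ 4.73%; labor force participation rate ≈ 70.44%.

Employed = 11.83 + 144.14 = 155.97 million (anyone who worked, including part-time for economic reasons, counts as employed).
Unemployed = 7.75 million.
Labor force = 155.97 + 7.75 = 163.72 million.
Not in labor force = 24.91 + 9.15 + 3.09 + 31.55 = 68.70 million (those not working and not actively searching are outside the labor force — including those who want a job but have given up searching).
Civilian working-age population = 163.72 + 68.70 = 232.42 million.
Unemployment rate = 7.75 / 163.72 = 4.73%.
Labor force participation rate = 163.72 / 232.42 = 70.44%.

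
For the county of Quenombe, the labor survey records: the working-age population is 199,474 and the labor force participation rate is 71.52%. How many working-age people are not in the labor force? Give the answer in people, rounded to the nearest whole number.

Share not in the labor force = 1 − 0.7152 = 0.2848.
Not in labor force = 0.2848 × 199,474 ≈ 56,810.

About 56,810 are not in the labor force.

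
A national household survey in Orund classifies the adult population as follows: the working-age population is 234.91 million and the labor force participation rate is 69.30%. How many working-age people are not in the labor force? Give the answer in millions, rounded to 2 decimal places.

About 72.12 million are not in the labor force.

Share not in the labor force = 1 − 0.6930 = 0.3070.
Not in labor force = 0.3070 × 234.91 ≈ 72.12 million.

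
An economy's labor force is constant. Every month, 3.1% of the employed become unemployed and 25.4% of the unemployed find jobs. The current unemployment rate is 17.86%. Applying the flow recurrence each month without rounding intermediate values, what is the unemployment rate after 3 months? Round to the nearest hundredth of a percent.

Unemployment rate after three months ≈ 13.43%.

With a fixed labor force, u_{t+1} = u_t + s·(1−u_t) − f·u_t = u_t·(1−s−f) + s.
Here 1−s−f = 0.715 and s = 0.031.
u_1 = 0.178600 × 0.715 + 0.031 = 0.158699.
u_2 = 0.158699 × 0.715 + 0.031 = 0.144470.
u_3 = 0.144470 × 0.715 + 0.031 = 0.134296.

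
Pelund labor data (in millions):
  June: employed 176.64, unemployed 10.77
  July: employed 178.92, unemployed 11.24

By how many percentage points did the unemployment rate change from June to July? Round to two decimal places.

The unemployment rate changed by +0.16 percentage points.

June: labor force = 176.64 + 10.77 = 187.41; u = 10.77/187.41 = 5.75%.
July: labor force = 178.92 + 11.24 = 190.16; u = 11.24/190.16 = 5.91%.
Change = 5.91% − 5.75% = +0.16 pp.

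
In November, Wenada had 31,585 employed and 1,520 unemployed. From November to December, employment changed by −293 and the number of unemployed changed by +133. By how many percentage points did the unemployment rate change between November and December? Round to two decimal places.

November: labor force = 31,585 + 1,520 = 33,105; u = 1,520/33,105 = 4.59%.
December: labor force = 31,292 + 1,653 = 32,945; u = 1,653/32,945 = 5.02%.
Change = 5.02% − 4.59% = +0.43 pp.

The unemployment rate changed by +0.43 percentage points.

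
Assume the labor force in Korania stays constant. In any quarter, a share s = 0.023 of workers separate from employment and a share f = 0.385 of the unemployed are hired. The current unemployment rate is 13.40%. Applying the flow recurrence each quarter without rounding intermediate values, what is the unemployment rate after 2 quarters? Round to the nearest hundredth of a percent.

Unemployment rate after two quarters ≈ 8.36%.

With a fixed labor force, u_{t+1} = u_t + s·(1−u_t) − f·u_t = u_t·(1−s−f) + s.
Here 1−s−f = 0.592 and s = 0.023.
u_1 = 0.134000 × 0.592 + 0.023 = 0.102328.
u_2 = 0.102328 × 0.592 + 0.023 = 0.083578.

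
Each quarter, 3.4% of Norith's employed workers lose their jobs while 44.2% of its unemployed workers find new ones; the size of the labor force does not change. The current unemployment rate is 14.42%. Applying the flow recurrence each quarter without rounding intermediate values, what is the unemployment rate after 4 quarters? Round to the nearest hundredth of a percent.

Unemployment rate after four quarters ≈ 7.69%.

With a fixed labor force, u_{t+1} = u_t + s·(1−u_t) − f·u_t = u_t·(1−s−f) + s.
Here 1−s−f = 0.524 and s = 0.034.
u_1 = 0.144200 × 0.524 + 0.034 = 0.109561.
u_2 = 0.109561 × 0.524 + 0.034 = 0.091410.
u_3 = 0.091410 × 0.524 + 0.034 = 0.081899.
u_4 = 0.081899 × 0.524 + 0.034 = 0.076915.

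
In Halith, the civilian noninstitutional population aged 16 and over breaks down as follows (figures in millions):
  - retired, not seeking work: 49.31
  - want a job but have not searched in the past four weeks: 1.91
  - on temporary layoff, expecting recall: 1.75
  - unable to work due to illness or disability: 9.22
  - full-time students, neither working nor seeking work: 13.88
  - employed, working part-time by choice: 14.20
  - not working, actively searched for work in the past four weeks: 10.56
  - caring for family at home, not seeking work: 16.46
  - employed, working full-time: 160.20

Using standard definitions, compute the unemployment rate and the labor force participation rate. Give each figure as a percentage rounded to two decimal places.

Unemployment rate ≈ 6.59%; labor force participation rate ≈ 67.29%.

Employed = 14.20 + 160.20 = 174.40 million.
Unemployed = 1.75 + 10.56 = 12.31 million (jobless and actively searching, or on temporary layoff).
Labor force = 174.40 + 12.31 = 186.71 million.
Not in labor force = 49.31 + 1.91 + 9.22 + 13.88 + 16.46 = 90.78 million (those not working and not actively searching are outside the labor force — including those who want a job but have given up searching).
Civilian working-age population = 186.71 + 90.78 = 277.49 million.
Unemployment rate = 12.31 / 186.71 = 6.59%.
Labor force participation rate = 186.71 / 277.49 = 67.29%.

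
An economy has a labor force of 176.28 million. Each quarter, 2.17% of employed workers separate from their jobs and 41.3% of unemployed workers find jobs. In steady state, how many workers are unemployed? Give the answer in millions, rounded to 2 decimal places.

About 8.80 million are unemployed in steady state.

Steady-state unemployment rate u* = s/(s+f) = 2.17/(2.17+41.3) = 0.049919.
Unemployed = u* × labor force = 0.049919 × 176.28 ≈ 8.80 million.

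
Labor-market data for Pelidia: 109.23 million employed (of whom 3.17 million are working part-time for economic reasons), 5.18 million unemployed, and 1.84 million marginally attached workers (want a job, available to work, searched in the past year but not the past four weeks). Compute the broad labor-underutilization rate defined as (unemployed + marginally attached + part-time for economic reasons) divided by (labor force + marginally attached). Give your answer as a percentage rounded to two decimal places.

Broad underutilization rate ≈ 8.77%.

Labor force = 109.23 + 5.18 = 114.41 million.
Numerator = 5.18 + 1.84 + 3.17 = 10.19 million.
Denominator = 114.41 + 1.84 = 116.25 million.
Broad rate = 10.19 / 116.25 = 8.77%.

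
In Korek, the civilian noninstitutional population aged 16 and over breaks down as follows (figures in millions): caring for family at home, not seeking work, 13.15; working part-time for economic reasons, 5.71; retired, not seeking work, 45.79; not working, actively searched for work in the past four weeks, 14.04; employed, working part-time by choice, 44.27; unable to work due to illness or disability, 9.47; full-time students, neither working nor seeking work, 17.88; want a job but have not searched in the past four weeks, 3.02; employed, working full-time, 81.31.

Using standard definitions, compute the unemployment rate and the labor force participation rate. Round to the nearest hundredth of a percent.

Unemployment rate ≈ 9.66%; labor force participation rate ≈ 61.94%.

Employed = 5.71 + 44.27 + 81.31 = 131.29 million (anyone who worked, including part-time for economic reasons, counts as employed).
Unemployed = 14.04 million.
Labor force = 131.29 + 14.04 = 145.33 million.
Not in labor force = 13.15 + 45.79 + 9.47 + 17.88 + 3.02 = 89.31 million (those not working and not actively searching are outside the labor force — including those who want a job but have given up searching).
Civilian working-age population = 145.33 + 89.31 = 234.64 million.
Unemployment rate = 14.04 / 145.33 = 9.66%.
Labor force participation rate = 145.33 / 234.64 = 61.94%.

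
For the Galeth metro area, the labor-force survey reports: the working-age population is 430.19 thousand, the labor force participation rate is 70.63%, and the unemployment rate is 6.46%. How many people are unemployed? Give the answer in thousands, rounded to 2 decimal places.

Labor force = 0.7063 × 430.19 = 303.84 thousand.
Unemployed = 0.0646 × 303.84 ≈ 19.63 thousand.

About 19.63 thousand are unemployed.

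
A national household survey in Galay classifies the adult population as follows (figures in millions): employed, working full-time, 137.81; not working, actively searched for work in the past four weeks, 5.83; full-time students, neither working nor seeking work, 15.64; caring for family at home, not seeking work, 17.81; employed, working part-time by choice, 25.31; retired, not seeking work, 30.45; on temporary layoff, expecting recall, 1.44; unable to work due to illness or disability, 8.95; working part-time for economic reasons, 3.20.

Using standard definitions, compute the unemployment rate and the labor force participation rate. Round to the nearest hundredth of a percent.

Employed = 137.81 + 25.31 + 3.20 = 166.32 million (anyone who worked, including part-time for economic reasons, counts as employed).
Unemployed = 5.83 + 1.44 = 7.27 million (jobless and actively searching, or on temporary layoff).
Labor force = 166.32 + 7.27 = 173.59 million.
Not in labor force = 15.64 + 17.81 + 30.45 + 8.95 = 72.85 million (those not working and not actively searching are outside the labor force).
Civilian working-age population = 173.59 + 72.85 = 246.44 million.
Unemployment rate = 7.27 / 173.59 = 4.19%.
Labor force participation rate = 173.59 / 246.44 = 70.44%.

Unemployment rate ≈ 4.19%; labor force participation rate ≈ 70.44%.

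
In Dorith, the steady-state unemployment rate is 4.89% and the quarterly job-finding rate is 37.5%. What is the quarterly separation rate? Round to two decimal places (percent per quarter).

From u* = s/(s+f): s = u·f/(1−u).
s = 0.0489 × 37.5 / (1 − 0.0489) = 1.8337 / 0.9511 ≈ 1.93% per quarter.

Separation rate ≈ 1.93% per quarter.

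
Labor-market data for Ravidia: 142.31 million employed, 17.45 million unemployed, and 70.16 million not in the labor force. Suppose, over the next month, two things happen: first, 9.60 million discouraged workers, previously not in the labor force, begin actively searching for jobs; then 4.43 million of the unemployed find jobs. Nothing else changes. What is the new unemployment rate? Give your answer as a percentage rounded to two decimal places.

New unemployment rate ≈ 13.36%.

Initially, labor force = 142.31 + 17.45 = 159.76 million, so u = 17.45/159.76 = 10.92%.
After the first change, unemployed and labor force both rise by 9.60 → E = 142.31, U = 27.05, labor force = 169.36 million.
After the second change, unemployed falls and employed rises by 4.43; labor force unchanged → E = 146.74, U = 22.62, labor force = 169.36 million.
New unemployment rate = 22.62 / 169.36 = 13.36%.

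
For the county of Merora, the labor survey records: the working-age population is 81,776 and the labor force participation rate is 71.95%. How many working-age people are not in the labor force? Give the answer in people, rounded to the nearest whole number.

Share not in the labor force = 1 − 0.7195 = 0.2805.
Not in labor force = 0.2805 × 81,776 ≈ 22,938.

About 22,938 are not in the labor force.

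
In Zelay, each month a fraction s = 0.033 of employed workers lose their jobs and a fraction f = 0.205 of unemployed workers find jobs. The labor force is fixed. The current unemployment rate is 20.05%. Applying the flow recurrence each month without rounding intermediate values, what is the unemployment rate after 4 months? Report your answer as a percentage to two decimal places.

Unemployment rate after four months ≈ 15.95%.

With a fixed labor force, u_{t+1} = u_t + s·(1−u_t) − f·u_t = u_t·(1−s−f) + s.
Here 1−s−f = 0.762 and s = 0.033.
u_1 = 0.200500 × 0.762 + 0.033 = 0.185781.
u_2 = 0.185781 × 0.762 + 0.033 = 0.174565.
u_3 = 0.174565 × 0.762 + 0.033 = 0.166019.
u_4 = 0.166019 × 0.762 + 0.033 = 0.159506.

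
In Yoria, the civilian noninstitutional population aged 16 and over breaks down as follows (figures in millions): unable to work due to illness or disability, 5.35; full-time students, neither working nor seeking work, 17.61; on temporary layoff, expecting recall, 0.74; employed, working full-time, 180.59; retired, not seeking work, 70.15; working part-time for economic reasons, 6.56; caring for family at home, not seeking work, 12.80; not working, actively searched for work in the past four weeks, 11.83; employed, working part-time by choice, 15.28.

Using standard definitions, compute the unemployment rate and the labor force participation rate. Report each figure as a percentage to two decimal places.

Employed = 180.59 + 6.56 + 15.28 = 202.43 million (anyone who worked, including part-time for economic reasons, counts as employed).
Unemployed = 0.74 + 11.83 = 12.57 million (jobless and actively searching, or on temporary layoff).
Labor force = 202.43 + 12.57 = 215.00 million.
Not in labor force = 5.35 + 17.61 + 70.15 + 12.80 = 105.91 million (those not working and not actively searching are outside the labor force).
Civilian working-age population = 215.00 + 105.91 = 320.91 million.
Unemployment rate = 12.57 / 215.00 = 5.85%.
Labor force participation rate = 215.00 / 320.91 = 67.00%.

Unemployment rate ≈ 5.85%; labor force participation rate ≈ 67.00%.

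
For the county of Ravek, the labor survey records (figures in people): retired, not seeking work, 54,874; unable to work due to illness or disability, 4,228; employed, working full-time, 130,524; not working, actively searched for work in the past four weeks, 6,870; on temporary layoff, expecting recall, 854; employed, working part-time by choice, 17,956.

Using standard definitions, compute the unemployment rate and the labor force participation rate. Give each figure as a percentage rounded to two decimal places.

Employed = 130,524 + 17,956 = 148,480.
Unemployed = 6,870 + 854 = 7,724 (jobless and actively searching, or on temporary layoff).
Labor force = 148,480 + 7,724 = 156,204.
Not in labor force = 54,874 + 4,228 = 59,102 (those not working and not actively searching are outside the labor force).
Civilian working-age population = 156,204 + 59,102 = 215,306.
Unemployment rate = 7,724 / 156,204 = 4.94%.
Labor force participation rate = 156,204 / 215,306 = 72.55%.

Unemployment rate ≈ 4.94%; labor force participation rate ≈ 72.55%.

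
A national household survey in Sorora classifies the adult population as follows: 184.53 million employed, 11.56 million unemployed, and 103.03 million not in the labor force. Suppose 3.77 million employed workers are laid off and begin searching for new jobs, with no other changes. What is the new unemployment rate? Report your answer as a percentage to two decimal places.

Initially, labor force = 184.53 + 11.56 = 196.09 million, so u = 11.56/196.09 = 5.90%.
After the change, employed falls and unemployed rises by 3.77; labor force unchanged → E = 180.76, U = 15.33, labor force = 196.09 million.
New unemployment rate = 15.33 / 196.09 = 7.82%.

New unemployment rate ≈ 7.82%.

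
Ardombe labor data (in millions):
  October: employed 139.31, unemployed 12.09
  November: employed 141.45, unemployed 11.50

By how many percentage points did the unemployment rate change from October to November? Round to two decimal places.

October: labor force = 139.31 + 12.09 = 151.40; u = 12.09/151.40 = 7.99%.
November: labor force = 141.45 + 11.50 = 152.95; u = 11.50/152.95 = 7.52%.
Change = 7.52% − 7.99% = −0.47 pp.

The unemployment rate changed by −0.47 percentage points.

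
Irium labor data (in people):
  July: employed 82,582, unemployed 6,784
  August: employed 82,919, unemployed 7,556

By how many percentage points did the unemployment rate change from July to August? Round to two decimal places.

The unemployment rate changed by +0.76 percentage points.

July: labor force = 82,582 + 6,784 = 89,366; u = 6,784/89,366 = 7.59%.
August: labor force = 82,919 + 7,556 = 90,475; u = 7,556/90,475 = 8.35%.
Change = 8.35% − 7.59% = +0.76 pp.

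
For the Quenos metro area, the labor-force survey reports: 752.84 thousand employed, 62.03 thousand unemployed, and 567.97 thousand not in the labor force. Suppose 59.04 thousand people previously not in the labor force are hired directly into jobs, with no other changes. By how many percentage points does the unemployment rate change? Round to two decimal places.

The unemployment rate changes by −0.51 percentage points.

Initially, labor force = 752.84 + 62.03 = 814.87 thousand, so u = 62.03/814.87 = 7.61%.
After the change, employed and labor force both rise by 59.04; unemployed unchanged → E = 811.88, U = 62.03, labor force = 873.91 thousand.
New unemployment rate = 62.03 / 873.91 = 7.10%.
Change = 7.10% − 7.61% = −0.51 percentage points.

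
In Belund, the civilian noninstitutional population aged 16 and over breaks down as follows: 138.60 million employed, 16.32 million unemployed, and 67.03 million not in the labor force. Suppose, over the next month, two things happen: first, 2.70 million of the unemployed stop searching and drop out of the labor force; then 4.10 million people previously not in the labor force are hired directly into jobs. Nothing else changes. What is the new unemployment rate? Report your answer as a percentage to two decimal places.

New unemployment rate ≈ 8.71%.

Initially, labor force = 138.60 + 16.32 = 154.92 million, so u = 16.32/154.92 = 10.53%.
After the first change, unemployed and labor force both fall by 2.70 → E = 138.60, U = 13.62, labor force = 152.22 million.
After the second change, employed and labor force both rise by 4.10; unemployed unchanged → E = 142.70, U = 13.62, labor force = 156.32 million.
New unemployment rate = 13.62 / 156.32 = 8.71%.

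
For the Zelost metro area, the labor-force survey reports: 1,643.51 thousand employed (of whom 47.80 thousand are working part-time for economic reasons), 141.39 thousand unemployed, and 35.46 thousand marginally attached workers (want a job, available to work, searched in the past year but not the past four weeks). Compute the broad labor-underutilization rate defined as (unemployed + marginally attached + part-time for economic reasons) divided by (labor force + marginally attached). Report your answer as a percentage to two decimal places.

Labor force = 1,643.51 + 141.39 = 1,784.90 thousand.
Numerator = 141.39 + 35.46 + 47.80 = 224.65 thousand.
Denominator = 1,784.90 + 35.46 = 1,820.36 thousand.
Broad rate = 224.65 / 1,820.36 = 12.34%.

Broad underutilization rate ≈ 12.34%.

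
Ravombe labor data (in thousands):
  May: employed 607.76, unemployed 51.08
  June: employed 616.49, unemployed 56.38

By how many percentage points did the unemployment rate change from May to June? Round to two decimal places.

May: labor force = 607.76 + 51.08 = 658.84; u = 51.08/658.84 = 7.75%.
June: labor force = 616.49 + 56.38 = 672.87; u = 56.38/672.87 = 8.38%.
Change = 8.38% − 7.75% = +0.63 pp.

The unemployment rate changed by +0.63 percentage points.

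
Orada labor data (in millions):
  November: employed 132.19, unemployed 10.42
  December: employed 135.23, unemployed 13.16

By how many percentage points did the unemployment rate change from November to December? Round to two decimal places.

November: labor force = 132.19 + 10.42 = 142.61; u = 10.42/142.61 = 7.31%.
December: labor force = 135.23 + 13.16 = 148.39; u = 13.16/148.39 = 8.87%.
Change = 8.87% − 7.31% = +1.56 pp.

The unemployment rate changed by +1.56 percentage points.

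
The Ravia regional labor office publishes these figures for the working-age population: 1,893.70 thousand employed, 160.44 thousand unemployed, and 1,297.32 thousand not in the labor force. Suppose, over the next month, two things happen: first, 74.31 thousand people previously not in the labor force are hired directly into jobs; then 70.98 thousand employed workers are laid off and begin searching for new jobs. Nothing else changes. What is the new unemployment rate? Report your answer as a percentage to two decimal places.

New unemployment rate ≈ 10.87%.

Initially, labor force = 1,893.70 + 160.44 = 2,054.14 thousand, so u = 160.44/2,054.14 = 7.81%.
After the first change, employed and labor force both rise by 74.31; unemployed unchanged → E = 1,968.01, U = 160.44, labor force = 2,128.45 thousand.
After the second change, employed falls and unemployed rises by 70.98; labor force unchanged → E = 1,897.03, U = 231.42, labor force = 2,128.45 thousand.
New unemployment rate = 231.42 / 2,128.45 = 10.87%.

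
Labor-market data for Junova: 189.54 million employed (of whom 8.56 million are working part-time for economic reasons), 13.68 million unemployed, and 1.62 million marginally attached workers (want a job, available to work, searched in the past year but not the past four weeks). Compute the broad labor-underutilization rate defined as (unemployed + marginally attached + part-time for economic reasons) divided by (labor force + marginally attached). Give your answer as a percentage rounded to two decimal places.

Broad underutilization rate ≈ 11.65%.

Labor force = 189.54 + 13.68 = 203.22 million.
Numerator = 13.68 + 1.62 + 8.56 = 23.86 million.
Denominator = 203.22 + 1.62 = 204.84 million.
Broad rate = 23.86 / 204.84 = 11.65%.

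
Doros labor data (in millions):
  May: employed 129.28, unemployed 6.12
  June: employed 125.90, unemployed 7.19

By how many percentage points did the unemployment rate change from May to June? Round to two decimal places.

May: labor force = 129.28 + 6.12 = 135.40; u = 6.12/135.40 = 4.52%.
June: labor force = 125.90 + 7.19 = 133.09; u = 7.19/133.09 = 5.40%.
Change = 5.40% − 4.52% = +0.88 pp.

The unemployment rate changed by +0.88 percentage points.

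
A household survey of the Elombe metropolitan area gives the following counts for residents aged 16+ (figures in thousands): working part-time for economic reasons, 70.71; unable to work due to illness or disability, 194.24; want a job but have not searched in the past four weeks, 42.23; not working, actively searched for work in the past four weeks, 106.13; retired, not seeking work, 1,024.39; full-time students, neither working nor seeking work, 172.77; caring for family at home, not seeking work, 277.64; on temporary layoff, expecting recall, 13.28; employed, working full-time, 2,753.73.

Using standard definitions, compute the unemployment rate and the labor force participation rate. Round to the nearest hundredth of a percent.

Unemployment rate ≈ 4.06%; labor force participation rate ≈ 63.24%.

Employed = 70.71 + 2,753.73 = 2,824.44 thousand (anyone who worked, including part-time for economic reasons, counts as employed).
Unemployed = 106.13 + 13.28 = 119.41 thousand (jobless and actively searching, or on temporary layoff).
Labor force = 2,824.44 + 119.41 = 2,943.85 thousand.
Not in labor force = 194.24 + 42.23 + 1,024.39 + 172.77 + 277.64 = 1,711.27 thousand (those not working and not actively searching are outside the labor force — including those who want a job but have given up searching).
Civilian working-age population = 2,943.85 + 1,711.27 = 4,655.12 thousand.
Unemployment rate = 119.41 / 2,943.85 = 4.06%.
Labor force participation rate = 2,943.85 / 4,655.12 = 63.24%.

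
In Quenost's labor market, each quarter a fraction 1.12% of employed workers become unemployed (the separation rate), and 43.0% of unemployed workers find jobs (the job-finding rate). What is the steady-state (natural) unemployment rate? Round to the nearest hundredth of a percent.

At steady state the flows balance: s·E = f·U, so U/(E+U) = s/(s+f).
u* = 1.12 / (1.12 + 43.0) = 1.12 / 44.12 = 2.54%.

Steady-state unemployment rate ≈ 2.54%.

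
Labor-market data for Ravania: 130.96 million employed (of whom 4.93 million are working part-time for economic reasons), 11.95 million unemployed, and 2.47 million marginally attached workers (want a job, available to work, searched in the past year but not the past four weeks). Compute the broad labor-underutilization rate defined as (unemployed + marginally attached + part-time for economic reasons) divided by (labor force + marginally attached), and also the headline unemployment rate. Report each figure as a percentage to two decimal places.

Broad underutilization rate ≈ 13.31%; headline unemployment rate ≈ 8.36%.

Labor force = 130.96 + 11.95 = 142.91 million.
Numerator = 11.95 + 2.47 + 4.93 = 19.35 million.
Denominator = 142.91 + 2.47 = 145.38 million.
Broad rate = 19.35 / 145.38 = 13.31%.
Headline unemployment rate = 11.95 / 142.91 = 8.36%.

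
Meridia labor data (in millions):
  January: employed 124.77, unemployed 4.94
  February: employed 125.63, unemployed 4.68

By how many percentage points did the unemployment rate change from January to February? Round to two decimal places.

January: labor force = 124.77 + 4.94 = 129.71; u = 4.94/129.71 = 3.81%.
February: labor force = 125.63 + 4.68 = 130.31; u = 4.68/130.31 = 3.59%.
Change = 3.59% − 3.81% = −0.22 pp.

The unemployment rate changed by −0.22 percentage points.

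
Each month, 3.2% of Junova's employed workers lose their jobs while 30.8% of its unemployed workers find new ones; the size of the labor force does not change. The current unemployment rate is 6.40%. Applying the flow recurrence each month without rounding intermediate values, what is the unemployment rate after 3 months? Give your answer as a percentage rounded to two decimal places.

With a fixed labor force, u_{t+1} = u_t + s·(1−u_t) − f·u_t = u_t·(1−s−f) + s.
Here 1−s−f = 0.660 and s = 0.032.
u_1 = 0.064000 × 0.660 + 0.032 = 0.074240.
u_2 = 0.074240 × 0.660 + 0.032 = 0.080998.
u_3 = 0.080998 × 0.660 + 0.032 = 0.085459.

Unemployment rate after three months ≈ 8.55%.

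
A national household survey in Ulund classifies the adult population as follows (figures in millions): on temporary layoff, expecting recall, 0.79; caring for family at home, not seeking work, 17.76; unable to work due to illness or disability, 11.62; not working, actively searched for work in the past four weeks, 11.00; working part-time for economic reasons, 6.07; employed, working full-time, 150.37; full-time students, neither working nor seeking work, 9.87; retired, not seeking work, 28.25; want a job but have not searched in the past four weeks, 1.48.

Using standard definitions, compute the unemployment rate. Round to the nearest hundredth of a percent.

Unemployment rate ≈ 7.01%.

Employed = 6.07 + 150.37 = 156.44 million (anyone who worked, including part-time for economic reasons, counts as employed).
Unemployed = 0.79 + 11.00 = 11.79 million (jobless and actively searching, or on temporary layoff).
Labor force = 156.44 + 11.79 = 168.23 million.
Unemployment rate = 11.79 / 168.23 = 7.01%.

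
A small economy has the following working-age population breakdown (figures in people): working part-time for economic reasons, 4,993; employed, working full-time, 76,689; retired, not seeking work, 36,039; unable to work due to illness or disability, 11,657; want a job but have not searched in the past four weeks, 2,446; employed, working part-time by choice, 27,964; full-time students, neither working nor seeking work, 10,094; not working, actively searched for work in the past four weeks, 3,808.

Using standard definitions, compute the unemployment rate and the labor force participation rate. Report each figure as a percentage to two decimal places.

Employed = 4,993 + 76,689 + 27,964 = 109,646 (anyone who worked, including part-time for economic reasons, counts as employed).
Unemployed = 3,808.
Labor force = 109,646 + 3,808 = 113,454.
Not in labor force = 36,039 + 11,657 + 2,446 + 10,094 = 60,236 (those not working and not actively searching are outside the labor force — including those who want a job but have given up searching).
Civilian working-age population = 113,454 + 60,236 = 173,690.
Unemployment rate = 3,808 / 113,454 = 3.36%.
Labor force participation rate = 113,454 / 173,690 = 65.32%.

Unemployment rate ≈ 3.36%; labor force participation rate ≈ 65.32%.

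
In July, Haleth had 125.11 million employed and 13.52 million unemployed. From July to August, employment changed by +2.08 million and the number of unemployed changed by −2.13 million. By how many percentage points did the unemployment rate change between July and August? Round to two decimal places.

The unemployment rate changed by −1.53 percentage points.

July: labor force = 125.11 + 13.52 = 138.63; u = 13.52/138.63 = 9.75%.
August: labor force = 127.19 + 11.39 = 138.58; u = 11.39/138.58 = 8.22%.
Change = 8.22% − 9.75% = −1.53 pp.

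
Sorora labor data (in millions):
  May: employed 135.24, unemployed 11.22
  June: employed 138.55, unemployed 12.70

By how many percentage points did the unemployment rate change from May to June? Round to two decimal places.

The unemployment rate changed by +0.74 percentage points.

May: labor force = 135.24 + 11.22 = 146.46; u = 11.22/146.46 = 7.66%.
June: labor force = 138.55 + 12.70 = 151.25; u = 12.70/151.25 = 8.40%.
Change = 8.40% − 7.66% = +0.74 pp.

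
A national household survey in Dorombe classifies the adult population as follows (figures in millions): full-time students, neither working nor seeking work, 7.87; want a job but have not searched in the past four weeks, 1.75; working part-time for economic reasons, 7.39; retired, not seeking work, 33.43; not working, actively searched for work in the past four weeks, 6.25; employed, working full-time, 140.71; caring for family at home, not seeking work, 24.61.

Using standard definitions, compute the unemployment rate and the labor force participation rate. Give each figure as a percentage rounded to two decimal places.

Employed = 7.39 + 140.71 = 148.10 million (anyone who worked, including part-time for economic reasons, counts as employed).
Unemployed = 6.25 million.
Labor force = 148.10 + 6.25 = 154.35 million.
Not in labor force = 7.87 + 1.75 + 33.43 + 24.61 = 67.66 million (those not working and not actively searching are outside the labor force — including those who want a job but have given up searching).
Civilian working-age population = 154.35 + 67.66 = 222.01 million.
Unemployment rate = 6.25 / 154.35 = 4.05%.
Labor force participation rate = 154.35 / 222.01 = 69.52%.

Unemployment rate ≈ 4.05%; labor force participation rate ≈ 69.52%.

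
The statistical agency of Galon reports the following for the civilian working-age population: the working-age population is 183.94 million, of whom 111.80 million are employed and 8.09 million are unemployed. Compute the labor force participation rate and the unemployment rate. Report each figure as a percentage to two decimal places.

Labor force = employed + unemployed = 111.80 + 8.09 = 119.89 million.
Unemployment rate = 8.09 / 119.89 = 6.75%.
Labor force participation rate = 119.89 / 183.94 = 65.18%.

Labor force participation rate ≈ 65.18%; unemployment rate ≈ 6.75%.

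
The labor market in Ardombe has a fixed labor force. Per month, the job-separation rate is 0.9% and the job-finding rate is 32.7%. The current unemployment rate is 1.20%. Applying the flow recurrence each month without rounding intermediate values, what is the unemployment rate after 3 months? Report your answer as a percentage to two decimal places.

Unemployment rate after three months ≈ 2.25%.

With a fixed labor force, u_{t+1} = u_t + s·(1−u_t) − f·u_t = u_t·(1−s−f) + s.
Here 1−s−f = 0.664 and s = 0.009.
u_1 = 0.012000 × 0.664 + 0.009 = 0.016968.
u_2 = 0.016968 × 0.664 + 0.009 = 0.020267.
u_3 = 0.020267 × 0.664 + 0.009 = 0.022457.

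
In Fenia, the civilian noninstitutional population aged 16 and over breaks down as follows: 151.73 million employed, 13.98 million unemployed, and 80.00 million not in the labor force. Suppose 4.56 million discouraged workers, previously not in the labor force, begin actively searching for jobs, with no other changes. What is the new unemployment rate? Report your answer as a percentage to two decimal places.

New unemployment rate ≈ 10.89%.

Initially, labor force = 151.73 + 13.98 = 165.71 million, so u = 13.98/165.71 = 8.44%.
After the change, unemployed and labor force both rise by 4.56 → E = 151.73, U = 18.54, labor force = 170.27 million.
New unemployment rate = 18.54 / 170.27 = 10.89%.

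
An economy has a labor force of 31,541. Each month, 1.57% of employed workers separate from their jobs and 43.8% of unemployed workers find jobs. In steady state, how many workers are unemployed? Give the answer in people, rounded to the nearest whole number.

Steady-state unemployment rate u* = s/(s+f) = 1.57/(1.57+43.8) = 0.034604.
Unemployed = u* × labor force = 0.034604 × 31,541 ≈ 1,091.

About 1,091 are unemployed in steady state.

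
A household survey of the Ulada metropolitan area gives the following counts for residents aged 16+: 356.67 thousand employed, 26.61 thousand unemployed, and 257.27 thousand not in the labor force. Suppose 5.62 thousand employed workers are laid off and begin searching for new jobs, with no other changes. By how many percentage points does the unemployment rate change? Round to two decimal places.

Initially, labor force = 356.67 + 26.61 = 383.28 thousand, so u = 26.61/383.28 = 6.94%.
After the change, employed falls and unemployed rises by 5.62; labor force unchanged → E = 351.05, U = 32.23, labor force = 383.28 thousand.
New unemployment rate = 32.23 / 383.28 = 8.41%.
Change = 8.41% − 6.94% = +1.47 percentage points.

The unemployment rate changes by +1.47 percentage points.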